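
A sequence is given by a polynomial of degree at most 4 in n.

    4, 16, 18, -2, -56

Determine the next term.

-156

Δ: 12, 2, -20, -54
Δ²: -10, -22, -34
Δ³: -12, -12
Constant third difference = -12, so extend:
-34 − 12 = -46;  -54 − 46 = -100;  -56 − 100 = -156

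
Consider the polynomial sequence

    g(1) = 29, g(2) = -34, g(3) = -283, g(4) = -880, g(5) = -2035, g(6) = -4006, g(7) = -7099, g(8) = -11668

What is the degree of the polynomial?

First differences: -63, -249, -597, -1155, -1971, -3093, -4569
Second differences: -186, -348, -558, -816, -1122, -1476
Third differences: -162, -210, -258, -306, -354
Fourth differences: -48, -48, -48, -48
The fourth differences are constant, so the polynomial has degree 4.

4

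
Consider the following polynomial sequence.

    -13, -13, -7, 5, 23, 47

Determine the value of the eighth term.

113

Δ: 0  6  12  18  24
Δ²: 6  6  6  6
Constant second difference = 6, so extend:
24 + 6 = 30;  47 + 30 = 77
30 + 6 = 36;  77 + 36 = 113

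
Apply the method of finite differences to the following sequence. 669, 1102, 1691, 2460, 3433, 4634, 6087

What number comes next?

7816

First differences: 433, 589, 769, 973, 1201, 1453
Second differences: 156, 180, 204, 228, 252
Third differences: 24, 24, 24, 24
The third differences are constant (24).
252 + 24 = 276;  1453 + 276 = 1729;  6087 + 1729 = 7816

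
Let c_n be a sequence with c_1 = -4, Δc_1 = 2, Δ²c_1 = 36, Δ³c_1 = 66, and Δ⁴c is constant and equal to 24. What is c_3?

36

Build the table forward from the leading diagonal:
Δ⁴: 24  24  24
Δ³: 66  90  114
Δ²: 36  102  192
Δ: 2  38  140
c: -4  -2  36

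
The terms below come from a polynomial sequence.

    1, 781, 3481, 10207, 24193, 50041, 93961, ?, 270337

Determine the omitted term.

164011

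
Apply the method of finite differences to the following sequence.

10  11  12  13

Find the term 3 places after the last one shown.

16

Δ: 1  1  1
The first differences are constant (1).
13 + 1 = 14
14 + 1 = 15
15 + 1 = 16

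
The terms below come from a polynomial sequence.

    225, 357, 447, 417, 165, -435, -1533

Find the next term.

-3303

132 , 90 , -30 , -252 , -600 , -1098
-42 , -120 , -222 , -348 , -498
-78 , -102 , -126 , -150
-24 , -24 , -24
Fourth differences constant at -24.
-150 − 24 = -174;  -498 − 174 = -672;  -1098 − 672 = -1770;  -1533 − 1770 = -3303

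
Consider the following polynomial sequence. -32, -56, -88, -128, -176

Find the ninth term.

-448

D1: -24  -32  -40  -48
D2: -8  -8  -8
Second differences constant at -8.
-48 − 8 = -56;  -176 − 56 = -232
-56 − 8 = -64;  -232 − 64 = -296
-64 − 8 = -72;  -296 − 72 = -368
-72 − 8 = -80;  -368 − 80 = -448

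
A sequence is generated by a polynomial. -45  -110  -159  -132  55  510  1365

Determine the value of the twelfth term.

17940

Δ: -65, -49, 27, 187, 455, 855
Δ²: 16, 76, 160, 268, 400
Δ³: 60, 84, 108, 132
Δ⁴: 24, 24, 24
The fourth differences are constant (24).
132 + 24 = 156;  400 + 156 = 556;  855 + 556 = 1411;  1365 + 1411 = 2776
156 + 24 = 180;  556 + 180 = 736;  1411 + 736 = 2147;  2776 + 2147 = 4923
180 + 24 = 204;  736 + 204 = 940;  2147 + 940 = 3087;  4923 + 3087 = 8010
204 + 24 = 228;  940 + 228 = 1168;  3087 + 1168 = 4255;  8010 + 4255 = 12265
228 + 24 = 252;  1168 + 252 = 1420;  4255 + 1420 = 5675;  12265 + 5675 = 17940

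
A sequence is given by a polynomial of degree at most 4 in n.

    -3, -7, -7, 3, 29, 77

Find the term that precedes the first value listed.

-1

Δ: -4, 0, 10, 26, 48
Δ²: 4, 10, 16, 22
Δ³: 6, 6, 6
The third differences are constant at 6.
Work back: 4 − 6 = -2;  -4 + 2 = -2;  -3 + 2 = -1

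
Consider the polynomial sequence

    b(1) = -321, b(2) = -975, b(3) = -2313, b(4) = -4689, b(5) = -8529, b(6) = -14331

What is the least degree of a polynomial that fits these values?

Δ: -654, -1338, -2376, -3840, -5802
Δ²: -684, -1038, -1464, -1962
Δ³: -354, -426, -498
Δ⁴: -72, -72
The fourth differences are constant, so the polynomial has degree 4.

4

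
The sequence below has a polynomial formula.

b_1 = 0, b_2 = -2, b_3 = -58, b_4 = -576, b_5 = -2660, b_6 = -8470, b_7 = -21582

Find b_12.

First differences: -2, -56, -518, -2084, -5810, -13112
Second differences: -54, -462, -1566, -3726, -7302
Third differences: -408, -1104, -2160, -3576
Fourth differences: -696, -1056, -1416
Fifth differences: -360, -360
Constant fifth difference = -360, so extend:
-1416 − 360 = -1776;  -3576 − 1776 = -5352;  -7302 − 5352 = -12654;  -13112 − 12654 = -25766;  -21582 − 25766 = -47348
-1776 − 360 = -2136;  -5352 − 2136 = -7488;  -12654 − 7488 = -20142;  -25766 − 20142 = -45908;  -47348 − 45908 = -93256
-2136 − 360 = -2496;  -7488 − 2496 = -9984;  -20142 − 9984 = -30126;  -45908 − 30126 = -76034;  -93256 − 76034 = -169290
-2496 − 360 = -2856;  -9984 − 2856 = -12840;  -30126 − 12840 = -42966;  -76034 − 42966 = -119000;  -169290 − 119000 = -288290
-2856 − 360 = -3216;  -12840 − 3216 = -16056;  -42966 − 16056 = -59022;  -119000 − 59022 = -178022;  -288290 − 178022 = -466312

-466312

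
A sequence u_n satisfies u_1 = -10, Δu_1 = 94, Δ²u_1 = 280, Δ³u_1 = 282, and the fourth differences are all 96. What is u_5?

3270

Build the table forward from the leading diagonal:
Fourth differences: 96, 96, 96, 96, 96
Third differences: 282, 378, 474, 570, 666
Second differences: 280, 562, 940, 1414, 1984
First differences: 94, 374, 936, 1876, 3290
u: -10, 84, 458, 1394, 3270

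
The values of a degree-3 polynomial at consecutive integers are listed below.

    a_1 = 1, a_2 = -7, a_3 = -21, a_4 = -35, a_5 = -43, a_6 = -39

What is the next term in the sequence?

First differences: -8  -14  -14  -8  4
Second differences: -6  0  6  12
Third differences: 6  6  6
Constant third difference = 6, so extend:
12 + 6 = 18;  4 + 18 = 22;  -39 + 22 = -17

-17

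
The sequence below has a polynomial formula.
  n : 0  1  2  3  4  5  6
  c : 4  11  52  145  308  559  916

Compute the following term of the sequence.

1397

Δ: 7 , 41 , 93 , 163 , 251 , 357
Δ²: 34 , 52 , 70 , 88 , 106
Δ³: 18 , 18 , 18 , 18
The third differences are constant (18).
106 + 18 = 124;  357 + 124 = 481;  916 + 481 = 1397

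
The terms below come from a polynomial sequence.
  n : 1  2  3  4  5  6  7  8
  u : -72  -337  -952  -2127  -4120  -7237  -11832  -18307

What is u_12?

-72727

-265, -615, -1175, -1993, -3117, -4595, -6475
-350, -560, -818, -1124, -1478, -1880
-210, -258, -306, -354, -402
-48, -48, -48, -48
Constant fourth difference = -48, so extend:
-402 − 48 = -450;  -1880 − 450 = -2330;  -6475 − 2330 = -8805;  -18307 − 8805 = -27112
-450 − 48 = -498;  -2330 − 498 = -2828;  -8805 − 2828 = -11633;  -27112 − 11633 = -38745
-498 − 48 = -546;  -2828 − 546 = -3374;  -11633 − 3374 = -15007;  -38745 − 15007 = -53752
-546 − 48 = -594;  -3374 − 594 = -3968;  -15007 − 3968 = -18975;  -53752 − 18975 = -72727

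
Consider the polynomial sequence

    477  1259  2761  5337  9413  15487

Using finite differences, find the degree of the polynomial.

4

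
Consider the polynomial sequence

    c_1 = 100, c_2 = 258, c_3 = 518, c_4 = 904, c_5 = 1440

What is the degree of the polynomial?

3

First differences: 158, 260, 386, 536
Second differences: 102, 126, 150
Third differences: 24, 24
The third differences are constant, so the polynomial has degree 3.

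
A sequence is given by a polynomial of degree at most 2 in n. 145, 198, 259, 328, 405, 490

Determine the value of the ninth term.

793

53 , 61 , 69 , 77 , 85
8 , 8 , 8 , 8
Second differences constant at 8.
85 + 8 = 93;  490 + 93 = 583
93 + 8 = 101;  583 + 101 = 684
101 + 8 = 109;  684 + 109 = 793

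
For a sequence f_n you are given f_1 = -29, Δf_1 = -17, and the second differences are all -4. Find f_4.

Build the table forward from the leading diagonal:
Δ²: -4, -4, -4, -4
Δ: -17, -21, -25, -29
f: -29, -46, -67, -92

-92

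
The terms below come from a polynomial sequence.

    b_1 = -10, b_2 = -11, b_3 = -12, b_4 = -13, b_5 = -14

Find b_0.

-9

Δ: -1, -1, -1, -1
The first differences are constant at -1.
Work back: -10 + 1 = -9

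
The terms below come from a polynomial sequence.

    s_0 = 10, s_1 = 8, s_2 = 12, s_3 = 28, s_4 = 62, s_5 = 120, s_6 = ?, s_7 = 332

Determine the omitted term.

Using the first 6 terms:
Δ: -2, 4, 16, 34, 58
Δ²: 6, 12, 18, 24
Δ³: 6, 6, 6
Constant third difference = 6.
Extend forward: 24 + 6 = 30;  58 + 30 = 88;  120 + 88 = 208

208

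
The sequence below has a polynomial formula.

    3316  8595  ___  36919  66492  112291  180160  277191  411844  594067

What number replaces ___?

18856

Using the last 7 terms:
29573  45799  67869  97031  134653  182223
16226  22070  29162  37622  47570
5844  7092  8460  9948
1248  1368  1488
120  120
Constant fifth difference = 120.
Extend backward: 1248 − 120 = 1128;  5844 − 1128 = 4716;  16226 − 4716 = 11510;  29573 − 11510 = 18063;  36919 − 18063 = 18856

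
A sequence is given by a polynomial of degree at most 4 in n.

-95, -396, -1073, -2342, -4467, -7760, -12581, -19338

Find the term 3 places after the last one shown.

-56025

D1: -301 , -677 , -1269 , -2125 , -3293 , -4821 , -6757
D2: -376 , -592 , -856 , -1168 , -1528 , -1936
D3: -216 , -264 , -312 , -360 , -408
D4: -48 , -48 , -48 , -48
The fourth differences are constant (-48).
-408 − 48 = -456;  -1936 − 456 = -2392;  -6757 − 2392 = -9149;  -19338 − 9149 = -28487
-456 − 48 = -504;  -2392 − 504 = -2896;  -9149 − 2896 = -12045;  -28487 − 12045 = -40532
-504 − 48 = -552;  -2896 − 552 = -3448;  -12045 − 3448 = -15493;  -40532 − 15493 = -56025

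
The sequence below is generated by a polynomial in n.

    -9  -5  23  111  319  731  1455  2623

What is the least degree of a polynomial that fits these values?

4

Δ: 4, 28, 88, 208, 412, 724, 1168
Δ²: 24, 60, 120, 204, 312, 444
Δ³: 36, 60, 84, 108, 132
Δ⁴: 24, 24, 24, 24
The fourth differences are constant, so the polynomial has degree 4.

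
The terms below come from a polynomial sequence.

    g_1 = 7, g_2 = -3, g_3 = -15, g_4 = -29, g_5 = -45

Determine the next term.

D1: -10  -12  -14  -16
D2: -2  -2  -2
Constant second difference = -2, so extend:
-16 − 2 = -18;  -45 − 18 = -63

-63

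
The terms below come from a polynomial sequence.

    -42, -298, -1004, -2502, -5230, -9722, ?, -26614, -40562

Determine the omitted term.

-16608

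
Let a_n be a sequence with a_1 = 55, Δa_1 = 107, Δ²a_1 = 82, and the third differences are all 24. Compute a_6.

1650

Build the table forward from the leading diagonal:
D3: 24  24  24  24  24  24
D2: 82  106  130  154  178  202
D1: 107  189  295  425  579  757
a: 55  162  351  646  1071  1650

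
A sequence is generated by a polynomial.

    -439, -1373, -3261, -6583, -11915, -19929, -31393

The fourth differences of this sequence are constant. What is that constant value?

Δ: -934, -1888, -3322, -5332, -8014, -11464
Δ²: -954, -1434, -2010, -2682, -3450
Δ³: -480, -576, -672, -768
Δ⁴: -96, -96, -96

-96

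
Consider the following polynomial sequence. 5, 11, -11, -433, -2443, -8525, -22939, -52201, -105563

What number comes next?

-195493

First differences: 6, -22, -422, -2010, -6082, -14414, -29262, -53362
Second differences: -28, -400, -1588, -4072, -8332, -14848, -24100
Third differences: -372, -1188, -2484, -4260, -6516, -9252
Fourth differences: -816, -1296, -1776, -2256, -2736
Fifth differences: -480, -480, -480, -480
Constant fifth difference = -480, so extend:
-2736 − 480 = -3216;  -9252 − 3216 = -12468;  -24100 − 12468 = -36568;  -53362 − 36568 = -89930;  -105563 − 89930 = -195493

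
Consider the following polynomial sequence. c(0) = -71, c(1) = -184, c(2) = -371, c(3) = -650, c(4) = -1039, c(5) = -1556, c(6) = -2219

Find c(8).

Δ: -113, -187, -279, -389, -517, -663
Δ²: -74, -92, -110, -128, -146
Δ³: -18, -18, -18, -18
Constant third difference = -18, so extend:
-146 − 18 = -164;  -663 − 164 = -827;  -2219 − 827 = -3046
-164 − 18 = -182;  -827 − 182 = -1009;  -3046 − 1009 = -4055

-4055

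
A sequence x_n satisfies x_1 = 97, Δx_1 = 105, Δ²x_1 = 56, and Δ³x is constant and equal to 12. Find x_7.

1807

Build the table forward from the leading diagonal:
D3: 12, 12, 12, 12, 12, 12, 12
D2: 56, 68, 80, 92, 104, 116, 128
D1: 105, 161, 229, 309, 401, 505, 621
x: 97, 202, 363, 592, 901, 1302, 1807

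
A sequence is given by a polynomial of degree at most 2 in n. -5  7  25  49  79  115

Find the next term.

First differences: 12, 18, 24, 30, 36
Second differences: 6, 6, 6, 6
Second differences constant at 6.
36 + 6 = 42;  115 + 42 = 157

157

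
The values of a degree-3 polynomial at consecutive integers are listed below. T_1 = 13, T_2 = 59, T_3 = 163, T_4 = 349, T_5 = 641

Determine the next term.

1063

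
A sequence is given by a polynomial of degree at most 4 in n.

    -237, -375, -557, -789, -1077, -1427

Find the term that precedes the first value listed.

-138  -182  -232  -288  -350
-44  -50  -56  -62
-6  -6  -6
The third differences are constant at -6.
Work back: -44 + 6 = -38;  -138 + 38 = -100;  -237 + 100 = -137

-137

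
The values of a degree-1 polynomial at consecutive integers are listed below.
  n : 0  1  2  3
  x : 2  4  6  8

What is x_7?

2 , 2 , 2
The first differences are constant (2).
8 + 2 = 10
10 + 2 = 12
12 + 2 = 14
14 + 2 = 16

16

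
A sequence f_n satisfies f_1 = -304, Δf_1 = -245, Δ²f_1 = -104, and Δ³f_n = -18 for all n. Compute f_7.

Build the table forward from the leading diagonal:
Third differences: -18, -18, -18, -18, -18, -18, -18
Second differences: -104, -122, -140, -158, -176, -194, -212
First differences: -245, -349, -471, -611, -769, -945, -1139
f: -304, -549, -898, -1369, -1980, -2749, -3694

-3694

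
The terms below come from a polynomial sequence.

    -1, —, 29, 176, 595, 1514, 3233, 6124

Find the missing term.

Using the last 6 terms:
147  419  919  1719  2891
272  500  800  1172
228  300  372
72  72
Constant fourth difference = 72.
Extend backward: 228 − 72 = 156;  272 − 156 = 116;  147 − 116 = 31;  29 − 31 = -2

-2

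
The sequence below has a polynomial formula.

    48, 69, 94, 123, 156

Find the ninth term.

328

First differences: 21, 25, 29, 33
Second differences: 4, 4, 4
Second differences constant at 4.
33 + 4 = 37;  156 + 37 = 193
37 + 4 = 41;  193 + 41 = 234
41 + 4 = 45;  234 + 45 = 279
45 + 4 = 49;  279 + 49 = 328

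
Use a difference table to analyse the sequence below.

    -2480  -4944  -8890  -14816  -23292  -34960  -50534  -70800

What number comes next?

-96616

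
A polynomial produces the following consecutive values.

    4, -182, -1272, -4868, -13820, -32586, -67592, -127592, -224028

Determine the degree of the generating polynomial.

D1: -186, -1090, -3596, -8952, -18766, -35006, -60000, -96436
D2: -904, -2506, -5356, -9814, -16240, -24994, -36436
D3: -1602, -2850, -4458, -6426, -8754, -11442
D4: -1248, -1608, -1968, -2328, -2688
D5: -360, -360, -360, -360
The fifth differences are constant, so the polynomial has degree 5.

5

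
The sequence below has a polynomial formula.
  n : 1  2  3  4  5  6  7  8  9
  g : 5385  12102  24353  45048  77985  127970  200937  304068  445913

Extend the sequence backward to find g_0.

2060

6717, 12251, 20695, 32937, 49985, 72967, 103131, 141845
5534, 8444, 12242, 17048, 22982, 30164, 38714
2910, 3798, 4806, 5934, 7182, 8550
888, 1008, 1128, 1248, 1368
120, 120, 120, 120
The fifth differences are constant at 120.
Work back: 888 − 120 = 768;  2910 − 768 = 2142;  5534 − 2142 = 3392;  6717 − 3392 = 3325;  5385 − 3325 = 2060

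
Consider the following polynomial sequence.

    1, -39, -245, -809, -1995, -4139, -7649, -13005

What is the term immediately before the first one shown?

-5

D1: -40  -206  -564  -1186  -2144  -3510  -5356
D2: -166  -358  -622  -958  -1366  -1846
D3: -192  -264  -336  -408  -480
D4: -72  -72  -72  -72
The fourth differences are constant at -72.
Work back: -192 + 72 = -120;  -166 + 120 = -46;  -40 + 46 = 6;  1 − 6 = -5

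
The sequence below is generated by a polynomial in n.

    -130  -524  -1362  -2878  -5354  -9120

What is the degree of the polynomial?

4

-394, -838, -1516, -2476, -3766
-444, -678, -960, -1290
-234, -282, -330
-48, -48
The fourth differences are constant, so the polynomial has degree 4.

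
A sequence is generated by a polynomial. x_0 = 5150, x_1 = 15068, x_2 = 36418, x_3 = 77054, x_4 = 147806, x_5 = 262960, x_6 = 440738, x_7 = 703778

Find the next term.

1079614

D1: 9918, 21350, 40636, 70752, 115154, 177778, 263040
D2: 11432, 19286, 30116, 44402, 62624, 85262
D3: 7854, 10830, 14286, 18222, 22638
D4: 2976, 3456, 3936, 4416
D5: 480, 480, 480
Fifth differences constant at 480.
4416 + 480 = 4896;  22638 + 4896 = 27534;  85262 + 27534 = 112796;  263040 + 112796 = 375836;  703778 + 375836 = 1079614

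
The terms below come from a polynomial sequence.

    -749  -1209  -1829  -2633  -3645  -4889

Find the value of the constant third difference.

-24

D1: -460, -620, -804, -1012, -1244
D2: -160, -184, -208, -232
D3: -24, -24, -24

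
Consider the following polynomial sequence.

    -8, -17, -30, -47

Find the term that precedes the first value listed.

-3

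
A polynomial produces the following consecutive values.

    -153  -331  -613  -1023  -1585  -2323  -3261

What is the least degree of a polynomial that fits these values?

First differences: -178, -282, -410, -562, -738, -938
Second differences: -104, -128, -152, -176, -200
Third differences: -24, -24, -24, -24
The third differences are constant, so the polynomial has degree 3.

3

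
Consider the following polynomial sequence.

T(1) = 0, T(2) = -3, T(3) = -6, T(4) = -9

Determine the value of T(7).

D1: -3, -3, -3
The first differences are constant (-3).
-9 − 3 = -12
-12 − 3 = -15
-15 − 3 = -18

-18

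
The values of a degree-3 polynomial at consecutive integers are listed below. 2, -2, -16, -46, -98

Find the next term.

-178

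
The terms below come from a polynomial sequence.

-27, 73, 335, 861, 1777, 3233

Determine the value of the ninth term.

12701

First differences: 100, 262, 526, 916, 1456
Second differences: 162, 264, 390, 540
Third differences: 102, 126, 150
Fourth differences: 24, 24
Constant fourth difference = 24, so extend:
150 + 24 = 174;  540 + 174 = 714;  1456 + 714 = 2170;  3233 + 2170 = 5403
174 + 24 = 198;  714 + 198 = 912;  2170 + 912 = 3082;  5403 + 3082 = 8485
198 + 24 = 222;  912 + 222 = 1134;  3082 + 1134 = 4216;  8485 + 4216 = 12701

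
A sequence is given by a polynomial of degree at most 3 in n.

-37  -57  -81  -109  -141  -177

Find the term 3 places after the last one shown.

-309

First differences: -20 , -24 , -28 , -32 , -36
Second differences: -4 , -4 , -4 , -4
Second differences constant at -4.
-36 − 4 = -40;  -177 − 40 = -217
-40 − 4 = -44;  -217 − 44 = -261
-44 − 4 = -48;  -261 − 48 = -309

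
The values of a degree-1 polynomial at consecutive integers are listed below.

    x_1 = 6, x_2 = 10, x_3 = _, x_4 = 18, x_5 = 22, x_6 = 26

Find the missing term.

Using the last 3 terms:
D1: 4  4
Constant first difference = 4.
Extend backward: 18 − 4 = 14

14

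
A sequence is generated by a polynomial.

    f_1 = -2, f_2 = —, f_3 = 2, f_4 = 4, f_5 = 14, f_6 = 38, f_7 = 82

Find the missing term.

2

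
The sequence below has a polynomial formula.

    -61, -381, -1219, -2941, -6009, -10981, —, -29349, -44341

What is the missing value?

-18511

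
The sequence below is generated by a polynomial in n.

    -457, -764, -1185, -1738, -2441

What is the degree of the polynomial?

-307, -421, -553, -703
-114, -132, -150
-18, -18
The third differences are constant, so the polynomial has degree 3.

3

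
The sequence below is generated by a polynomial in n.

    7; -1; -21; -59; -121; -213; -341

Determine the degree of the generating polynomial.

-8, -20, -38, -62, -92, -128
-12, -18, -24, -30, -36
-6, -6, -6, -6
The third differences are constant, so the polynomial has degree 3.

3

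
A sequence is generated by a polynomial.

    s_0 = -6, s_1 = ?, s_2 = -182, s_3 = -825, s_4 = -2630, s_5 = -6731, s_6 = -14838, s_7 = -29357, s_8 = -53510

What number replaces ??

Using the last 7 terms:
D1: -643, -1805, -4101, -8107, -14519, -24153
D2: -1162, -2296, -4006, -6412, -9634
D3: -1134, -1710, -2406, -3222
D4: -576, -696, -816
D5: -120, -120
Constant fifth difference = -120.
Extend backward: -576 + 120 = -456;  -1134 + 456 = -678;  -1162 + 678 = -484;  -643 + 484 = -159;  -182 + 159 = -23

-23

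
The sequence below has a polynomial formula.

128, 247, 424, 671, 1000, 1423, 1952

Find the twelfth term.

6607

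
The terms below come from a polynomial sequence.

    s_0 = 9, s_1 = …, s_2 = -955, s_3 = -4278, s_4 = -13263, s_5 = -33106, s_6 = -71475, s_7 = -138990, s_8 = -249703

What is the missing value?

Using the last 7 terms:
First differences: -3323  -8985  -19843  -38369  -67515  -110713
Second differences: -5662  -10858  -18526  -29146  -43198
Third differences: -5196  -7668  -10620  -14052
Fourth differences: -2472  -2952  -3432
Fifth differences: -480  -480
Constant fifth difference = -480.
Extend backward: -2472 + 480 = -1992;  -5196 + 1992 = -3204;  -5662 + 3204 = -2458;  -3323 + 2458 = -865;  -955 + 865 = -90

-90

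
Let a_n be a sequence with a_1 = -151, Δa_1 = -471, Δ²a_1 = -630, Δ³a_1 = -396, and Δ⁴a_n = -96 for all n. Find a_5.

-7495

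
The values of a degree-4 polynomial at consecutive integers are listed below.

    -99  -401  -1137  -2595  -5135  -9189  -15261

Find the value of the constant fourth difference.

First differences: -302, -736, -1458, -2540, -4054, -6072
Second differences: -434, -722, -1082, -1514, -2018
Third differences: -288, -360, -432, -504
Fourth differences: -72, -72, -72

-72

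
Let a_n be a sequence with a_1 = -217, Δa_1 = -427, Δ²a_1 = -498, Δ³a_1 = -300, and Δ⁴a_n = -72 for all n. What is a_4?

-3292

Build the table forward from the leading diagonal:
D4: -72  -72  -72  -72
D3: -300  -372  -444  -516
D2: -498  -798  -1170  -1614
D1: -427  -925  -1723  -2893
a: -217  -644  -1569  -3292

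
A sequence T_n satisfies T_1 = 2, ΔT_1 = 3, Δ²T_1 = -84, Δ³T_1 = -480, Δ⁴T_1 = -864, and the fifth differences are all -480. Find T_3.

Build the table forward from the leading diagonal:
Δ⁵: -480, -480, -480
Δ⁴: -864, -1344, -1824
Δ³: -480, -1344, -2688
Δ²: -84, -564, -1908
Δ: 3, -81, -645
T: 2, 5, -76

-76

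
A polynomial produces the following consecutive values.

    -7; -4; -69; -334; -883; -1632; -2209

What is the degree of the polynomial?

First differences: 3, -65, -265, -549, -749, -577
Second differences: -68, -200, -284, -200, 172
Third differences: -132, -84, 84, 372
Fourth differences: 48, 168, 288
Fifth differences: 120, 120
The fifth differences are constant, so the polynomial has degree 5.

5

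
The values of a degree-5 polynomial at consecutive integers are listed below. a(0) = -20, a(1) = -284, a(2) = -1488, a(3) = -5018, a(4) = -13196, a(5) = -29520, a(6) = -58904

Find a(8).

-185028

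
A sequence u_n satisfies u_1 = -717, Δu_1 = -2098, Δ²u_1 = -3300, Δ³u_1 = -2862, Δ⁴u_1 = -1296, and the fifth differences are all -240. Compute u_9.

Build the table forward from the leading diagonal:
D5: -240, -240, -240, -240, -240, -240, -240, -240, -240
D4: -1296, -1536, -1776, -2016, -2256, -2496, -2736, -2976, -3216
D3: -2862, -4158, -5694, -7470, -9486, -11742, -14238, -16974, -19950
D2: -3300, -6162, -10320, -16014, -23484, -32970, -44712, -58950, -75924
D1: -2098, -5398, -11560, -21880, -37894, -61378, -94348, -139060, -198010
u: -717, -2815, -8213, -19773, -41653, -79547, -140925, -235273, -374333

-374333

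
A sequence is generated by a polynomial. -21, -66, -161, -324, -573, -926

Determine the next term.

-1401

D1: -45, -95, -163, -249, -353
D2: -50, -68, -86, -104
D3: -18, -18, -18
Third differences constant at -18.
-104 − 18 = -122;  -353 − 122 = -475;  -926 − 475 = -1401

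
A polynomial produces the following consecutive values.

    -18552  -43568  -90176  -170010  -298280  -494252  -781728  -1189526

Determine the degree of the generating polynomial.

5

First differences: -25016, -46608, -79834, -128270, -195972, -287476, -407798
Second differences: -21592, -33226, -48436, -67702, -91504, -120322
Third differences: -11634, -15210, -19266, -23802, -28818
Fourth differences: -3576, -4056, -4536, -5016
Fifth differences: -480, -480, -480
The fifth differences are constant, so the polynomial has degree 5.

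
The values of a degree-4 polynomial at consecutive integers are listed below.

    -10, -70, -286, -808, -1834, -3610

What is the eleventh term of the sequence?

-35710

-60 , -216 , -522 , -1026 , -1776
-156 , -306 , -504 , -750
-150 , -198 , -246
-48 , -48
Fourth differences constant at -48.
-246 − 48 = -294;  -750 − 294 = -1044;  -1776 − 1044 = -2820;  -3610 − 2820 = -6430
-294 − 48 = -342;  -1044 − 342 = -1386;  -2820 − 1386 = -4206;  -6430 − 4206 = -10636
-342 − 48 = -390;  -1386 − 390 = -1776;  -4206 − 1776 = -5982;  -10636 − 5982 = -16618
-390 − 48 = -438;  -1776 − 438 = -2214;  -5982 − 2214 = -8196;  -16618 − 8196 = -24814
-438 − 48 = -486;  -2214 − 486 = -2700;  -8196 − 2700 = -10896;  -24814 − 10896 = -35710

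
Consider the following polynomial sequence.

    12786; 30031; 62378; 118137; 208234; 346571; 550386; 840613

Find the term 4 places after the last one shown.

17245  32347  55759  90097  138337  203815  290227
15102  23412  34338  48240  65478  86412
8310  10926  13902  17238  20934
2616  2976  3336  3696
360  360  360
Constant fifth difference = 360, so extend:
3696 + 360 = 4056;  20934 + 4056 = 24990;  86412 + 24990 = 111402;  290227 + 111402 = 401629;  840613 + 401629 = 1242242
4056 + 360 = 4416;  24990 + 4416 = 29406;  111402 + 29406 = 140808;  401629 + 140808 = 542437;  1242242 + 542437 = 1784679
4416 + 360 = 4776;  29406 + 4776 = 34182;  140808 + 34182 = 174990;  542437 + 174990 = 717427;  1784679 + 717427 = 2502106
4776 + 360 = 5136;  34182 + 5136 = 39318;  174990 + 39318 = 214308;  717427 + 214308 = 931735;  2502106 + 931735 = 3433841

3433841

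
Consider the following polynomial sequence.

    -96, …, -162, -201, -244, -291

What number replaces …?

-127

Using the last 4 terms:
-39  -43  -47
-4  -4
Constant second difference = -4.
Extend backward: -39 + 4 = -35;  -162 + 35 = -127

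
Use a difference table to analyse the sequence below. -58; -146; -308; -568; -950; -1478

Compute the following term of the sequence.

Δ: -88, -162, -260, -382, -528
Δ²: -74, -98, -122, -146
Δ³: -24, -24, -24
Constant third difference = -24, so extend:
-146 − 24 = -170;  -528 − 170 = -698;  -1478 − 698 = -2176

-2176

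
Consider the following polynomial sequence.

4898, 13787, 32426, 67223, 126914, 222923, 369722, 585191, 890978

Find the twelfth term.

2630807

D1: 8889  18639  34797  59691  96009  146799  215469  305787
D2: 9750  16158  24894  36318  50790  68670  90318
D3: 6408  8736  11424  14472  17880  21648
D4: 2328  2688  3048  3408  3768
D5: 360  360  360  360
Constant fifth difference = 360, so extend:
3768 + 360 = 4128;  21648 + 4128 = 25776;  90318 + 25776 = 116094;  305787 + 116094 = 421881;  890978 + 421881 = 1312859
4128 + 360 = 4488;  25776 + 4488 = 30264;  116094 + 30264 = 146358;  421881 + 146358 = 568239;  1312859 + 568239 = 1881098
4488 + 360 = 4848;  30264 + 4848 = 35112;  146358 + 35112 = 181470;  568239 + 181470 = 749709;  1881098 + 749709 = 2630807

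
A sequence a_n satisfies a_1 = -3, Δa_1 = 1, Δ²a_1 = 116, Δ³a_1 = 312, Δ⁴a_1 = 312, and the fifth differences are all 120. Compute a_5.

Build the table forward from the leading diagonal:
Fifth differences: 120, 120, 120, 120, 120
Fourth differences: 312, 432, 552, 672, 792
Third differences: 312, 624, 1056, 1608, 2280
Second differences: 116, 428, 1052, 2108, 3716
First differences: 1, 117, 545, 1597, 3705
a: -3, -2, 115, 660, 2257

2257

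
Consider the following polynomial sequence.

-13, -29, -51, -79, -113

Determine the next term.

-153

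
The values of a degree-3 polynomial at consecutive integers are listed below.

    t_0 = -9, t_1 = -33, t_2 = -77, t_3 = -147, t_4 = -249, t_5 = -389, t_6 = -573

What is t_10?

Δ: -24, -44, -70, -102, -140, -184
Δ²: -20, -26, -32, -38, -44
Δ³: -6, -6, -6, -6
Third differences constant at -6.
-44 − 6 = -50;  -184 − 50 = -234;  -573 − 234 = -807
-50 − 6 = -56;  -234 − 56 = -290;  -807 − 290 = -1097
-56 − 6 = -62;  -290 − 62 = -352;  -1097 − 352 = -1449
-62 − 6 = -68;  -352 − 68 = -420;  -1449 − 420 = -1869

-1869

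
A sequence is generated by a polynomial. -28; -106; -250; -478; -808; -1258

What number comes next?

Δ: -78 , -144 , -228 , -330 , -450
Δ²: -66 , -84 , -102 , -120
Δ³: -18 , -18 , -18
The third differences are constant (-18).
-120 − 18 = -138;  -450 − 138 = -588;  -1258 − 588 = -1846

-1846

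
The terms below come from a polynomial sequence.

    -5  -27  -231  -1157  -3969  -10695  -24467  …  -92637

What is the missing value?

-49761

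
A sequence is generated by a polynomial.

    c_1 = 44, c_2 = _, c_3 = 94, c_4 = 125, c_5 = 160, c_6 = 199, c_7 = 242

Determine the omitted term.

67

Using the last 5 terms:
D1: 31, 35, 39, 43
D2: 4, 4, 4
Constant second difference = 4.
Extend backward: 31 − 4 = 27;  94 − 27 = 67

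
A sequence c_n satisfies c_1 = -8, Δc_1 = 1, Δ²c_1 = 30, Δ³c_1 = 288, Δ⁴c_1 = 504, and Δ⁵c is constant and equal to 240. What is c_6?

Build the table forward from the leading diagonal:
Fifth differences: 240  240  240  240  240  240
Fourth differences: 504  744  984  1224  1464  1704
Third differences: 288  792  1536  2520  3744  5208
Second differences: 30  318  1110  2646  5166  8910
First differences: 1  31  349  1459  4105  9271
c: -8  -7  24  373  1832  5937

5937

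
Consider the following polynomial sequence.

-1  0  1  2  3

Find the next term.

4

First differences: 1, 1, 1, 1
First differences constant at 1.
3 + 1 = 4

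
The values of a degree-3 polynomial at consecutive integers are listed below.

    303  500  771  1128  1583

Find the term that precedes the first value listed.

D1: 197  271  357  455
D2: 74  86  98
D3: 12  12
The third differences are constant at 12.
Work back: 74 − 12 = 62;  197 − 62 = 135;  303 − 135 = 168

168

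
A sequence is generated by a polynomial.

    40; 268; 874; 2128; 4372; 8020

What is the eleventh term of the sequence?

First differences: 228  606  1254  2244  3648
Second differences: 378  648  990  1404
Third differences: 270  342  414
Fourth differences: 72  72
Fourth differences constant at 72.
414 + 72 = 486;  1404 + 486 = 1890;  3648 + 1890 = 5538;  8020 + 5538 = 13558
486 + 72 = 558;  1890 + 558 = 2448;  5538 + 2448 = 7986;  13558 + 7986 = 21544
558 + 72 = 630;  2448 + 630 = 3078;  7986 + 3078 = 11064;  21544 + 11064 = 32608
630 + 72 = 702;  3078 + 702 = 3780;  11064 + 3780 = 14844;  32608 + 14844 = 47452
702 + 72 = 774;  3780 + 774 = 4554;  14844 + 4554 = 19398;  47452 + 19398 = 66850

66850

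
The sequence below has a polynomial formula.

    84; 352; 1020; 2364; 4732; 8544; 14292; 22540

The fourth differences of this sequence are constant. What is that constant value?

72

D1: 268, 668, 1344, 2368, 3812, 5748, 8248
D2: 400, 676, 1024, 1444, 1936, 2500
D3: 276, 348, 420, 492, 564
D4: 72, 72, 72, 72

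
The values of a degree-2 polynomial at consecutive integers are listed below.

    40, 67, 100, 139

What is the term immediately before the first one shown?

19

27  33  39
6  6
The second differences are constant at 6.
Work back: 27 − 6 = 21;  40 − 21 = 19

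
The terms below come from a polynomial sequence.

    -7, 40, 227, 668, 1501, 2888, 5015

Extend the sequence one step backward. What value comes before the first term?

47, 187, 441, 833, 1387, 2127
140, 254, 392, 554, 740
114, 138, 162, 186
24, 24, 24
The fourth differences are constant at 24.
Work back: 114 − 24 = 90;  140 − 90 = 50;  47 − 50 = -3;  -7 + 3 = -4

-4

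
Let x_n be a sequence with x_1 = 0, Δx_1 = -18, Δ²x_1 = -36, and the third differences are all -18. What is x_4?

-180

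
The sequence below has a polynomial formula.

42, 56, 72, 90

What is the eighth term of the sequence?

182

Δ: 14, 16, 18
Δ²: 2, 2
The second differences are constant (2).
18 + 2 = 20;  90 + 20 = 110
20 + 2 = 22;  110 + 22 = 132
22 + 2 = 24;  132 + 24 = 156
24 + 2 = 26;  156 + 26 = 182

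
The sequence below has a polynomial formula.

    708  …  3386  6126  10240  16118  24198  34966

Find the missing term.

1678

Using the last 6 terms:
D1: 2740  4114  5878  8080  10768
D2: 1374  1764  2202  2688
D3: 390  438  486
D4: 48  48
Constant fourth difference = 48.
Extend backward: 390 − 48 = 342;  1374 − 342 = 1032;  2740 − 1032 = 1708;  3386 − 1708 = 1678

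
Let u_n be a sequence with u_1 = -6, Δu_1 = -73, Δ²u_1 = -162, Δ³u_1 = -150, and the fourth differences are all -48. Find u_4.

-861

Build the table forward from the leading diagonal:
Fourth differences: -48, -48, -48, -48
Third differences: -150, -198, -246, -294
Second differences: -162, -312, -510, -756
First differences: -73, -235, -547, -1057
u: -6, -79, -314, -861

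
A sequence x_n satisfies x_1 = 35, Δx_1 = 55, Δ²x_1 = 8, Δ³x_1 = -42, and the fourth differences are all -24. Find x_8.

Build the table forward from the leading diagonal:
Δ⁴: -24  -24  -24  -24  -24  -24  -24  -24
Δ³: -42  -66  -90  -114  -138  -162  -186  -210
Δ²: 8  -34  -100  -190  -304  -442  -604  -790
Δ: 55  63  29  -71  -261  -565  -1007  -1611
x: 35  90  153  182  111  -150  -715  -1722

-1722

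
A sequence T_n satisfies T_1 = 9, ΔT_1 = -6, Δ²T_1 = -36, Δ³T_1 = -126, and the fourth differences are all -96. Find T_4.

-243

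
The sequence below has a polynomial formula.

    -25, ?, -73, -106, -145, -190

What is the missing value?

-46

Using the last 4 terms:
-33  -39  -45
-6  -6
Constant second difference = -6.
Extend backward: -33 + 6 = -27;  -73 + 27 = -46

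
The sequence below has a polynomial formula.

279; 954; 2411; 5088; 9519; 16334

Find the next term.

675, 1457, 2677, 4431, 6815
782, 1220, 1754, 2384
438, 534, 630
96, 96
Fourth differences constant at 96.
630 + 96 = 726;  2384 + 726 = 3110;  6815 + 3110 = 9925;  16334 + 9925 = 26259

26259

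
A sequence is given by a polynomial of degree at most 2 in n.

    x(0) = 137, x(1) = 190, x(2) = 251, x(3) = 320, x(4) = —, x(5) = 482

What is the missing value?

Using the first 4 terms:
53  61  69
8  8
Constant second difference = 8.
Extend forward: 69 + 8 = 77;  320 + 77 = 397

397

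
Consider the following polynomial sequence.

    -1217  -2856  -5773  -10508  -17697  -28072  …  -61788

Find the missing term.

Using the first 6 terms:
D1: -1639, -2917, -4735, -7189, -10375
D2: -1278, -1818, -2454, -3186
D3: -540, -636, -732
D4: -96, -96
Constant fourth difference = -96.
Extend forward: -732 − 96 = -828;  -3186 − 828 = -4014;  -10375 − 4014 = -14389;  -28072 − 14389 = -42461

-42461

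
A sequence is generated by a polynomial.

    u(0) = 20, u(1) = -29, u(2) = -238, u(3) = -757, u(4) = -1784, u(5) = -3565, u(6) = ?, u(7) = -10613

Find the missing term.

-6394

Using the first 6 terms:
-49, -209, -519, -1027, -1781
-160, -310, -508, -754
-150, -198, -246
-48, -48
Constant fourth difference = -48.
Extend forward: -246 − 48 = -294;  -754 − 294 = -1048;  -1781 − 1048 = -2829;  -3565 − 2829 = -6394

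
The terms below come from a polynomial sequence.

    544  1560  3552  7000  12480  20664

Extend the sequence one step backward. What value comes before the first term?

D1: 1016, 1992, 3448, 5480, 8184
D2: 976, 1456, 2032, 2704
D3: 480, 576, 672
D4: 96, 96
The fourth differences are constant at 96.
Work back: 480 − 96 = 384;  976 − 384 = 592;  1016 − 592 = 424;  544 − 424 = 120

120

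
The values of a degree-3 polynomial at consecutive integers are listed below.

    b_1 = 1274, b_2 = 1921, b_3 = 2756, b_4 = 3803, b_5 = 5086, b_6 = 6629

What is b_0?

Δ: 647, 835, 1047, 1283, 1543
Δ²: 188, 212, 236, 260
Δ³: 24, 24, 24
The third differences are constant at 24.
Work back: 188 − 24 = 164;  647 − 164 = 483;  1274 − 483 = 791

791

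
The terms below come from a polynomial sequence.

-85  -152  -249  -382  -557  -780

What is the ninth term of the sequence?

-1797

-67  -97  -133  -175  -223
-30  -36  -42  -48
-6  -6  -6
Constant third difference = -6, so extend:
-48 − 6 = -54;  -223 − 54 = -277;  -780 − 277 = -1057
-54 − 6 = -60;  -277 − 60 = -337;  -1057 − 337 = -1394
-60 − 6 = -66;  -337 − 66 = -403;  -1394 − 403 = -1797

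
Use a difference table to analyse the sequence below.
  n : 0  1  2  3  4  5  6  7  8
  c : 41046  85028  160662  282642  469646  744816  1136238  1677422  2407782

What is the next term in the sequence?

3373116

43982 , 75634 , 121980 , 187004 , 275170 , 391422 , 541184 , 730360
31652 , 46346 , 65024 , 88166 , 116252 , 149762 , 189176
14694 , 18678 , 23142 , 28086 , 33510 , 39414
3984 , 4464 , 4944 , 5424 , 5904
480 , 480 , 480 , 480
The fifth differences are constant (480).
5904 + 480 = 6384;  39414 + 6384 = 45798;  189176 + 45798 = 234974;  730360 + 234974 = 965334;  2407782 + 965334 = 3373116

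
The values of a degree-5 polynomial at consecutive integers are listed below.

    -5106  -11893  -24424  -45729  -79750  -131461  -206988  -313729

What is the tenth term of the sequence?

-657525

D1: -6787  -12531  -21305  -34021  -51711  -75527  -106741
D2: -5744  -8774  -12716  -17690  -23816  -31214
D3: -3030  -3942  -4974  -6126  -7398
D4: -912  -1032  -1152  -1272
D5: -120  -120  -120
Constant fifth difference = -120, so extend:
-1272 − 120 = -1392;  -7398 − 1392 = -8790;  -31214 − 8790 = -40004;  -106741 − 40004 = -146745;  -313729 − 146745 = -460474
-1392 − 120 = -1512;  -8790 − 1512 = -10302;  -40004 − 10302 = -50306;  -146745 − 50306 = -197051;  -460474 − 197051 = -657525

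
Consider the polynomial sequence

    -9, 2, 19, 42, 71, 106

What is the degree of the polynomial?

2

First differences: 11, 17, 23, 29, 35
Second differences: 6, 6, 6, 6
The second differences are constant, so the polynomial has degree 2.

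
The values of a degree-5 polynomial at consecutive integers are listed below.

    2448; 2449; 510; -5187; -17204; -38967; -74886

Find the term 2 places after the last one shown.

D1: 1 , -1939 , -5697 , -12017 , -21763 , -35919
D2: -1940 , -3758 , -6320 , -9746 , -14156
D3: -1818 , -2562 , -3426 , -4410
D4: -744 , -864 , -984
D5: -120 , -120
The fifth differences are constant (-120).
-984 − 120 = -1104;  -4410 − 1104 = -5514;  -14156 − 5514 = -19670;  -35919 − 19670 = -55589;  -74886 − 55589 = -130475
-1104 − 120 = -1224;  -5514 − 1224 = -6738;  -19670 − 6738 = -26408;  -55589 − 26408 = -81997;  -130475 − 81997 = -212472

-212472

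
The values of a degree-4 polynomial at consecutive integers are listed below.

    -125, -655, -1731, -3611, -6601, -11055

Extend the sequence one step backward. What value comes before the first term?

-530, -1076, -1880, -2990, -4454
-546, -804, -1110, -1464
-258, -306, -354
-48, -48
The fourth differences are constant at -48.
Work back: -258 + 48 = -210;  -546 + 210 = -336;  -530 + 336 = -194;  -125 + 194 = 69

69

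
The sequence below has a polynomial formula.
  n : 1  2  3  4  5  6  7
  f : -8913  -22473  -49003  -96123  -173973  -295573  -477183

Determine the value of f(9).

-13560, -26530, -47120, -77850, -121600, -181610
-12970, -20590, -30730, -43750, -60010
-7620, -10140, -13020, -16260
-2520, -2880, -3240
-360, -360
The fifth differences are constant (-360).
-3240 − 360 = -3600;  -16260 − 3600 = -19860;  -60010 − 19860 = -79870;  -181610 − 79870 = -261480;  -477183 − 261480 = -738663
-3600 − 360 = -3960;  -19860 − 3960 = -23820;  -79870 − 23820 = -103690;  -261480 − 103690 = -365170;  -738663 − 365170 = -1103833

-1103833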